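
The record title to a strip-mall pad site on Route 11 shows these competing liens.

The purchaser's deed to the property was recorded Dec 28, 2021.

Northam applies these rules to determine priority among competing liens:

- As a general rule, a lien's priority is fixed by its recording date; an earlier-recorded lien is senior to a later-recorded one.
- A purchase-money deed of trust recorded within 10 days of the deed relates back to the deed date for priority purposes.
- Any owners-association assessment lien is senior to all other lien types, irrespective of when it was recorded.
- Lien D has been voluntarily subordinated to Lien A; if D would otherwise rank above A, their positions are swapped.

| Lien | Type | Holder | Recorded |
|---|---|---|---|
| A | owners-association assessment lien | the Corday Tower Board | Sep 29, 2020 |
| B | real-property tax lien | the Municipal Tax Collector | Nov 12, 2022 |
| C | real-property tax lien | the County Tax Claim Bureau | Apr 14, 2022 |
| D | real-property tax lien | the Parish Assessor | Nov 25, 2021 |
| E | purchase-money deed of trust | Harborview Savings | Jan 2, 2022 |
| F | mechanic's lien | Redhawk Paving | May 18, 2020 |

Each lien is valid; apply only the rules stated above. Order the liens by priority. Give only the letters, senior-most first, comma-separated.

First, effective dates: E relates back to the deed date Dec 28, 2021.
A is an owners-association assessment lien, so it outranks all other liens regardless of date.
Remaining liens by effective date: F (May 18, 2020), D (Nov 25, 2021), E (Dec 28, 2021), C (Apr 14, 2022), B (Nov 12, 2022).
D already ranks below A; the subordination has no effect.

A, F, D, E, C, B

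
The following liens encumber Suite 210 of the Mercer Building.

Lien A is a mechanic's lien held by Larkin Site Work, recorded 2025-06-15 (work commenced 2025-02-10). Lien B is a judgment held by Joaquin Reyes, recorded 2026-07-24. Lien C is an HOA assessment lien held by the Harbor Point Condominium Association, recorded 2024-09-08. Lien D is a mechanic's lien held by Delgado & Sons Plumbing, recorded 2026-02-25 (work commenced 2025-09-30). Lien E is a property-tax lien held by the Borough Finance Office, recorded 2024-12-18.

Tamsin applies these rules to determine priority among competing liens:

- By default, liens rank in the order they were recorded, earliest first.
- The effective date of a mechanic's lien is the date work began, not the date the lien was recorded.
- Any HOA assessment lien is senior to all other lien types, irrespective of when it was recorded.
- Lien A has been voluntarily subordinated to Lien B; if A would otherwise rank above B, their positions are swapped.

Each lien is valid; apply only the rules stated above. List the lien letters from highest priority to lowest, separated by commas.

C, E, B, D, A

Effective dates: A's effective date is 2025-02-10, when work began; D relates back to 2025-09-30 (work commenced).
C is an HOA assessment lien, so it outranks all other liens regardless of date.
Remaining liens by effective date: E (2024-12-18), A (2025-02-10), D (2025-09-30), B (2026-07-24).
Because A would otherwise rank above B, the subordination swaps them.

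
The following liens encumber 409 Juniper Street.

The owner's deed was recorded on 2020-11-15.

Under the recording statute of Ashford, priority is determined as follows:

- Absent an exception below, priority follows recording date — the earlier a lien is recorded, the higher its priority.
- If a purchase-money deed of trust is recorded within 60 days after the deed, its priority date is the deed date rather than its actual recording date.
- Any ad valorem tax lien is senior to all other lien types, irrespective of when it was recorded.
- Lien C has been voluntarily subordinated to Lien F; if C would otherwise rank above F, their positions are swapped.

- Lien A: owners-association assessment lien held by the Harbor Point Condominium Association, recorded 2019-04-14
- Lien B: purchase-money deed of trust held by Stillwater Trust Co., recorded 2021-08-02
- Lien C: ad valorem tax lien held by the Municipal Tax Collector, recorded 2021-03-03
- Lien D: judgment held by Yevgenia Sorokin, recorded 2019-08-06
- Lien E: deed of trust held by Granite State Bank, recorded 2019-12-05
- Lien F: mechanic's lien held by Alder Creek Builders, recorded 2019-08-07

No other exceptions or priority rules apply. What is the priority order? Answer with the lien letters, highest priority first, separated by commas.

F, A, D, C, E, B

Effective dates: B missed the 60-day window (260 days after the deed), so its recording date stands.
C is an ad valorem tax lien, so it outranks all other liens regardless of date.
Remaining liens by effective date: A (2019-04-14), D (2019-08-06), F (2019-08-07), E (2019-12-05), B (2021-08-02).
C is senior to F before the subordination, so the two trade places.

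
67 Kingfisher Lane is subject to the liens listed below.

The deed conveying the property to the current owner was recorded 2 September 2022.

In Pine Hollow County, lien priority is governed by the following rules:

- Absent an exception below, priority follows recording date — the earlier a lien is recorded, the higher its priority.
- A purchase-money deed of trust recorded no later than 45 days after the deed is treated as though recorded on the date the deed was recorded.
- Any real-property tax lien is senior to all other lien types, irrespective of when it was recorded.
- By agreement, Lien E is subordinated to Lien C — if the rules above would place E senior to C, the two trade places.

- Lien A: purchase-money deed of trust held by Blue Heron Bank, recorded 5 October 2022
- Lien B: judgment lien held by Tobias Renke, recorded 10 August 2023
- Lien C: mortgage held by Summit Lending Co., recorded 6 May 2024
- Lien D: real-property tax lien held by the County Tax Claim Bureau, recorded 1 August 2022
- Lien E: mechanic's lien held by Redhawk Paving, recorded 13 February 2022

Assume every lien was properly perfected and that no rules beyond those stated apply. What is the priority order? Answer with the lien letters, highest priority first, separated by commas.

D, C, A, B, E

Effective dates after the stated exceptions: A relates back to the deed date 2 September 2022.
D is a real-property tax lien and takes priority over every other lien.
Remaining liens by effective date: E (13 February 2022), A (2 September 2022), B (10 August 2023), C (6 May 2024).
E would otherwise be senior to C, so under the subordination agreement E and C exchange positions.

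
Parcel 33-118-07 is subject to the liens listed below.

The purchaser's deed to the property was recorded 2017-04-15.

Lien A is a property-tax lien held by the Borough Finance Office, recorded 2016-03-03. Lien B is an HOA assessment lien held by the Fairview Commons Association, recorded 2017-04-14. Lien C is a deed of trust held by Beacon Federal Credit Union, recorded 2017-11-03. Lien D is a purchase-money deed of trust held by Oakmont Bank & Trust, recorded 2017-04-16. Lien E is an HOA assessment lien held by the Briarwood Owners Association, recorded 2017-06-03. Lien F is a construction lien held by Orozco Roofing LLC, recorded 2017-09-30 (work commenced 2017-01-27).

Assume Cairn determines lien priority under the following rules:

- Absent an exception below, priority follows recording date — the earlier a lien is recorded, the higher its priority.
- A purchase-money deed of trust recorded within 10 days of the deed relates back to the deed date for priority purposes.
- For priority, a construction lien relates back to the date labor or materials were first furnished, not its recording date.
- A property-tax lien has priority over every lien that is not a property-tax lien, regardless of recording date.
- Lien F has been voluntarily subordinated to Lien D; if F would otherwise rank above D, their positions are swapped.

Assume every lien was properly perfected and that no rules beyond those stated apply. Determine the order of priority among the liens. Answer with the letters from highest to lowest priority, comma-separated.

Adjusting effective dates: D's effective date is the deed date, 2017-04-15; F's effective date is 2017-01-27, when work began.
A, as a property-tax lien, has superpriority and ranks first.
Ordering the rest by effective date: F (2017-01-27), B (2017-04-14), D (2017-04-15), E (2017-06-03), C (2017-11-03).
The subordination applies — F was senior to D — so F and D swap.

A, D, B, F, E, C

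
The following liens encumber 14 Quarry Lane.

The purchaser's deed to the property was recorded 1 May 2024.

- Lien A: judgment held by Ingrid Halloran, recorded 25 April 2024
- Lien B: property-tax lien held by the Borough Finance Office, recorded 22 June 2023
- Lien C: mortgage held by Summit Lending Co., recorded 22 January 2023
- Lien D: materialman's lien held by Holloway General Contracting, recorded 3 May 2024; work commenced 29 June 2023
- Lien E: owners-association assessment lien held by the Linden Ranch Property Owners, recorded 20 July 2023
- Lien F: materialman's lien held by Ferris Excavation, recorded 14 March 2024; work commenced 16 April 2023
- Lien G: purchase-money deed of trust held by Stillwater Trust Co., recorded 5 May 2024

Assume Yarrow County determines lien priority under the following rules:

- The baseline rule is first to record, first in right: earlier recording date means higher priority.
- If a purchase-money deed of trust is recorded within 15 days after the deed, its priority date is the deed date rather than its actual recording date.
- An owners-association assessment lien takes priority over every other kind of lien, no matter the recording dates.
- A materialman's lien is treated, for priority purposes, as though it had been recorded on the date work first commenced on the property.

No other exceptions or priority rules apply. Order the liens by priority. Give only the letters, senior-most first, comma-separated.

Effective dates: D relates back to 29 June 2023 (work commenced); F's effective date is 16 April 2023, when work began; G's effective date is the deed date, 1 May 2024.
E is an owners-association assessment lien, so it outranks all other liens regardless of date.
Ordering the rest by effective date: C (22 January 2023), F (16 April 2023), B (22 June 2023), D (29 June 2023), A (25 April 2024), G (1 May 2024).

E, C, F, B, D, A, G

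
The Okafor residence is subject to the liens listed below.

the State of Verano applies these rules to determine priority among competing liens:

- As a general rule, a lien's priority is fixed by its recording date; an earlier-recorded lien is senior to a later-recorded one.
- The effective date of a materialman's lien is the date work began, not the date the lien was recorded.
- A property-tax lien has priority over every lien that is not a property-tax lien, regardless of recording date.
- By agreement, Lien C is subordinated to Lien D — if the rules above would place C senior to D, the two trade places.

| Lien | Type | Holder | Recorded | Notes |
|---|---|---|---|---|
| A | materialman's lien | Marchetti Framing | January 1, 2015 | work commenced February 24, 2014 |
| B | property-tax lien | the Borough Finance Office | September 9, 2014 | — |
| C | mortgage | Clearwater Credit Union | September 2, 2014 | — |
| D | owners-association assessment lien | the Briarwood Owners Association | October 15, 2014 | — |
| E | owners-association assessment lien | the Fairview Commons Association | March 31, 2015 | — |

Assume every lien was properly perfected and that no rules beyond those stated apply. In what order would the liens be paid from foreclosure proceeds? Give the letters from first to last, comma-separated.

Effective dates: A's effective date is February 24, 2014, when work began.
As a property-tax lien, B is senior to every other lien.
The other liens, earliest effective date first: A (February 24, 2014), C (September 2, 2014), D (October 15, 2014), E (March 31, 2015).
C would otherwise be senior to D, so under the subordination agreement C and D exchange positions.

B, A, D, C, E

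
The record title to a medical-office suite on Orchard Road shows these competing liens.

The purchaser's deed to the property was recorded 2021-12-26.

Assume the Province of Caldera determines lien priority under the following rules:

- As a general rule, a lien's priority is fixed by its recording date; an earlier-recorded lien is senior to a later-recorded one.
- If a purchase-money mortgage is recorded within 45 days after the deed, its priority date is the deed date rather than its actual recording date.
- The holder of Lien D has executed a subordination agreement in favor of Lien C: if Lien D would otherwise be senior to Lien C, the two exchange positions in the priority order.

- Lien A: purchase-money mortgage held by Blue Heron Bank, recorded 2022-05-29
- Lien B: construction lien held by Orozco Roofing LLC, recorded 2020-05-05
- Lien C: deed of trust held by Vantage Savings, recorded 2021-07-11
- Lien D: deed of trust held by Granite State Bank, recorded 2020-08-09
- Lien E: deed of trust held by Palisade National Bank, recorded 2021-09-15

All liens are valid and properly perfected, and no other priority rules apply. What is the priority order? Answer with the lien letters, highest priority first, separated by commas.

B, C, D, E, A

Effective dates: A missed the 45-day window (154 days after the deed), so its recording date stands.
Sorted by effective date: B (2020-05-05), D (2020-08-09), C (2021-07-11), E (2021-09-15), A (2022-05-29).
D is senior to C before the subordination, so the two trade places.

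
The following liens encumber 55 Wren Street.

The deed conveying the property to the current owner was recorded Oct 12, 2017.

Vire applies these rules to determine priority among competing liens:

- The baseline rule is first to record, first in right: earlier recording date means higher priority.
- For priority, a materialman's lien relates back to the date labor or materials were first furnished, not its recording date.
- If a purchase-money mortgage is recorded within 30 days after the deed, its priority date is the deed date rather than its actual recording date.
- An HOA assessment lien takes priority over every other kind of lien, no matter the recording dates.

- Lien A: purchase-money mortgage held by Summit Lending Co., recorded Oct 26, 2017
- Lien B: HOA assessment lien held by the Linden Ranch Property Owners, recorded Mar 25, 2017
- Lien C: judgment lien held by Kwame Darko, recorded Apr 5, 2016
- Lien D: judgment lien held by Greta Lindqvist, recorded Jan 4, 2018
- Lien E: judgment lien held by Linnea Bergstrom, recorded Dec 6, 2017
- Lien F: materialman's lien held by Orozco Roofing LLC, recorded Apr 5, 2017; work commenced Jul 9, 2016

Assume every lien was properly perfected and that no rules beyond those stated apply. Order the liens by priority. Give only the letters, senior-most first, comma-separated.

B, C, F, A, E, D

Effective dates after the stated exceptions: A's effective date is the deed date, Oct 12, 2017; F's effective date is Jul 9, 2016, when work began.
B, as an HOA assessment lien, has superpriority and ranks first.
Remaining liens by effective date: C (Apr 5, 2016), F (Jul 9, 2016), A (Oct 12, 2017), E (Dec 6, 2017), D (Jan 4, 2018).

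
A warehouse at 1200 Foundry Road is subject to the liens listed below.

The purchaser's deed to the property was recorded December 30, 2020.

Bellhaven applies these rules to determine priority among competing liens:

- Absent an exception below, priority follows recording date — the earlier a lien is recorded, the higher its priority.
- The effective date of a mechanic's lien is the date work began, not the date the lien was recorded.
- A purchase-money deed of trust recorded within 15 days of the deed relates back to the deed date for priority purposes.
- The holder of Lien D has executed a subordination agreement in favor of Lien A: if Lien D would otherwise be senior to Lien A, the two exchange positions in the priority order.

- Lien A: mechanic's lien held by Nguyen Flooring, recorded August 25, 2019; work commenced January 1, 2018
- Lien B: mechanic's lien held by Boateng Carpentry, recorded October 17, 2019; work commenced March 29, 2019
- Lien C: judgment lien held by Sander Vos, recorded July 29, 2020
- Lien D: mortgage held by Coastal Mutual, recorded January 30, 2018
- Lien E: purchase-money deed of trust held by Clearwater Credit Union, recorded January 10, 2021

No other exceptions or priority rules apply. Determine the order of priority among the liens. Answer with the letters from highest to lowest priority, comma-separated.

A, D, B, C, E

Effective dates after the stated exceptions: A's effective date is January 1, 2018, when work began; B relates back to March 29, 2019 (work commenced); E relates back to the deed date December 30, 2020.
By effective date: A (January 1, 2018), D (January 30, 2018), B (March 29, 2019), C (July 29, 2020), E (December 30, 2020).
D is already junior to A, so the subordination agreement changes nothing.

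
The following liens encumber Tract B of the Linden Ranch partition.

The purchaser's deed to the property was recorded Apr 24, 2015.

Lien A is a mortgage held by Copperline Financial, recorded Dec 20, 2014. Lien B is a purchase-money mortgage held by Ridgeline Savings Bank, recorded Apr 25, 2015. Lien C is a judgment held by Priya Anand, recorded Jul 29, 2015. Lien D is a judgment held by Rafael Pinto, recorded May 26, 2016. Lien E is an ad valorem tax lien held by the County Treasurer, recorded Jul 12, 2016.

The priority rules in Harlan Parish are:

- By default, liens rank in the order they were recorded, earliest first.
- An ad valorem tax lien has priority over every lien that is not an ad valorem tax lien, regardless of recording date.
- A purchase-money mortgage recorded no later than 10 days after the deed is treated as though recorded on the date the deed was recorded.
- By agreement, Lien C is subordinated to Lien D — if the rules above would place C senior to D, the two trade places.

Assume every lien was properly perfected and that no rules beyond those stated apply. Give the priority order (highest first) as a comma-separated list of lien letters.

E, A, B, D, C

Adjusting effective dates: B's effective date is the deed date, Apr 24, 2015.
E is an ad valorem tax lien, so it outranks all other liens regardless of date.
Ordering the rest by effective date: A (Dec 20, 2014), B (Apr 24, 2015), C (Jul 29, 2015), D (May 26, 2016).
Because C would otherwise rank above D, the subordination swaps them.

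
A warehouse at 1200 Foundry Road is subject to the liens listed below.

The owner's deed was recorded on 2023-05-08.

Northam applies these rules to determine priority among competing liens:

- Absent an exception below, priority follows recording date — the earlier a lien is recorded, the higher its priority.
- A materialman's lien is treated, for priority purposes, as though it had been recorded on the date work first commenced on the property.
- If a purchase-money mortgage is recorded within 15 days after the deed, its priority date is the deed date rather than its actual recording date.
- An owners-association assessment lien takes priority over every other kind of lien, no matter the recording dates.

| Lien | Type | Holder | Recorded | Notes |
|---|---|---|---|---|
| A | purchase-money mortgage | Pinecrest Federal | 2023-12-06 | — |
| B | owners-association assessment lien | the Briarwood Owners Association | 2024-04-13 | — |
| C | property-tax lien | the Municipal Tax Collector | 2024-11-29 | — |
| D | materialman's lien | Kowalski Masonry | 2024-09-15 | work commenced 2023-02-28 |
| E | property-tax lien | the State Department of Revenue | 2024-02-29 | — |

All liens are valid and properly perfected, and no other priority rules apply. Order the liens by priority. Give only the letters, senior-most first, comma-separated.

Adjusting effective dates: A missed the 15-day window (212 days after the deed), so its recording date stands; D relates back to 2023-02-28 (work commenced).
B is an owners-association assessment lien, so it outranks all other liens regardless of date.
Ordering the rest by effective date: D (2023-02-28), A (2023-12-06), E (2024-02-29), C (2024-11-29).

B, D, A, E, C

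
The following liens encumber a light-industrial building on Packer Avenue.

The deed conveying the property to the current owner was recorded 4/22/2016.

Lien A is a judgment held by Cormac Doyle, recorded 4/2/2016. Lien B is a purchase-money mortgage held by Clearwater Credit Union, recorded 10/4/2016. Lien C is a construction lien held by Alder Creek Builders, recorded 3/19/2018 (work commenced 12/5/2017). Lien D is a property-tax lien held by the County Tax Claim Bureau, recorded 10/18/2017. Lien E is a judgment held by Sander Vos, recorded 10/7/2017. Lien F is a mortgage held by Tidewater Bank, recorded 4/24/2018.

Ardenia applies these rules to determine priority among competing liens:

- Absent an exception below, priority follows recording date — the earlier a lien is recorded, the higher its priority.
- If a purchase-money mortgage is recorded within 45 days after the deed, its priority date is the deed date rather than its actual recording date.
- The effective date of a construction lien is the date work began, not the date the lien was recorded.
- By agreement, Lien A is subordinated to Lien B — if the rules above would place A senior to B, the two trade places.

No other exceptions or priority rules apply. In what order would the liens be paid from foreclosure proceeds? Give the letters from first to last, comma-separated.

B, A, E, D, C, F

First, effective dates: B was recorded 165 days after the deed, outside the 45-day window, so it keeps its recording date; C relates back to 12/5/2017 (work commenced).
By effective date: A (4/2/2016), B (10/4/2016), E (10/7/2017), D (10/18/2017), C (12/5/2017), F (4/24/2018).
The subordination applies — A was senior to B — so A and B swap.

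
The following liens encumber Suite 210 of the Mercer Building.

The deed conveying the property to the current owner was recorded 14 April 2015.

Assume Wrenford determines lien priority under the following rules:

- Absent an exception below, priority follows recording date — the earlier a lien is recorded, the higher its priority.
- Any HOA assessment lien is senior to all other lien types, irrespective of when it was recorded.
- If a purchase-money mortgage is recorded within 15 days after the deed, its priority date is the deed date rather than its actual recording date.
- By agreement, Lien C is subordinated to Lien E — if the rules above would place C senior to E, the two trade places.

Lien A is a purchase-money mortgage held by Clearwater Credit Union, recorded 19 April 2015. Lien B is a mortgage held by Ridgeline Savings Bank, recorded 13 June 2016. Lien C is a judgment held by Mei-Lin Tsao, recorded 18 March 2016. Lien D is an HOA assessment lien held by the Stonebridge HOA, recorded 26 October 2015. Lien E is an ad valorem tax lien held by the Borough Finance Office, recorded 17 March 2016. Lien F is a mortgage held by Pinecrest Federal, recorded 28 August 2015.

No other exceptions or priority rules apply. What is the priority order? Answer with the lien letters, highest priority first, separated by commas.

D, A, F, E, C, B

Effective dates after the stated exceptions: A's effective date is the deed date, 14 April 2015.
D is an HOA assessment lien and takes priority over every other lien.
Among the remaining liens, by effective date: A (14 April 2015), F (28 August 2015), E (17 March 2016), C (18 March 2016), B (13 June 2016).
C is already junior to E, so the subordination agreement changes nothing.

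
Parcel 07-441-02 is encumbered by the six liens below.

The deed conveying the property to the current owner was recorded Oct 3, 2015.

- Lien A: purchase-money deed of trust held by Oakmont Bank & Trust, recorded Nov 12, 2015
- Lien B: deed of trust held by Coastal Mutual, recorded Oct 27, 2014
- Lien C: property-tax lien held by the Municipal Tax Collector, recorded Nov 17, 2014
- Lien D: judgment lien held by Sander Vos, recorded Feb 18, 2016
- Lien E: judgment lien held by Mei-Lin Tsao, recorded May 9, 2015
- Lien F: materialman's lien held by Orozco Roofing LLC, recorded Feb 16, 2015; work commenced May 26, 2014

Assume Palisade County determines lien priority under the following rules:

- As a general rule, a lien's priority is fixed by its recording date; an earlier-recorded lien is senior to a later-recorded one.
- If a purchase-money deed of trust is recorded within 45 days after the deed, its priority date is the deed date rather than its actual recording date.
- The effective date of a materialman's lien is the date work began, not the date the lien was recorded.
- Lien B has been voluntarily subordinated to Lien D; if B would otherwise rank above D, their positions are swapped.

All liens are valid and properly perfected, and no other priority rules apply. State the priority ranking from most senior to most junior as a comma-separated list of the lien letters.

F, D, C, E, A, B

Effective dates after the stated exceptions: A was recorded within the 45-day window, so its effective date is the deed date Oct 3, 2015; F's effective date is May 26, 2014, when work began.
By effective date, earliest first: F (May 26, 2014), B (Oct 27, 2014), C (Nov 17, 2014), E (May 9, 2015), A (Oct 3, 2015), D (Feb 18, 2016).
The subordination applies — B was senior to D — so B and D swap.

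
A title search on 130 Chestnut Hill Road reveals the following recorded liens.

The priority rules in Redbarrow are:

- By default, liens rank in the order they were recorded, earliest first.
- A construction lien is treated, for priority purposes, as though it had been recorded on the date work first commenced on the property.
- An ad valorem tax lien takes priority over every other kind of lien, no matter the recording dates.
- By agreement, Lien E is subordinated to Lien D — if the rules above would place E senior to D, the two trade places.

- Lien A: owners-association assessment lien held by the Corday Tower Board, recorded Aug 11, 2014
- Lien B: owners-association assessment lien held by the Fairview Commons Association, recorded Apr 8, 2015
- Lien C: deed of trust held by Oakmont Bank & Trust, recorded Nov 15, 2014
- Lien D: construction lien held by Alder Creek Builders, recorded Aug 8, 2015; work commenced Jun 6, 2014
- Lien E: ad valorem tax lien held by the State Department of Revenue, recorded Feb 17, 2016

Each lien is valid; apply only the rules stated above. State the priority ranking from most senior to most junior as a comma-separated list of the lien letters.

Effective dates after the stated exceptions: D relates back to Jun 6, 2014 (work commenced).
As an ad valorem tax lien, E is senior to every other lien.
Among the remaining liens, by effective date: D (Jun 6, 2014), A (Aug 11, 2014), C (Nov 15, 2014), B (Apr 8, 2015).
E is senior to D before the subordination, so the two trade places.

D, E, A, C, B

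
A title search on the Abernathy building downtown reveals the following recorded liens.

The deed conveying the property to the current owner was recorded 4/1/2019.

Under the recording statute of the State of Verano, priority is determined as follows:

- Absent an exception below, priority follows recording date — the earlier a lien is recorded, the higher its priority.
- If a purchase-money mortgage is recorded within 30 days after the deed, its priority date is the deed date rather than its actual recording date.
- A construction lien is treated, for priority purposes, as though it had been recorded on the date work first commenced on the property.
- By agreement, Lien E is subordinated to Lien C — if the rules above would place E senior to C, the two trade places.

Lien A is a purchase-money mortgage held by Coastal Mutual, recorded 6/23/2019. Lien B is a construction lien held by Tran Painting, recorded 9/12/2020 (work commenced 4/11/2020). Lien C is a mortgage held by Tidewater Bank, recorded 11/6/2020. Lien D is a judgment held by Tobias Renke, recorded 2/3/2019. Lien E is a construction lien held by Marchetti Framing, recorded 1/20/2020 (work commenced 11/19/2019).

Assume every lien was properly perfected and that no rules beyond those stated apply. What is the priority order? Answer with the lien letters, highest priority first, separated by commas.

D, A, C, B, E

Effective dates: A was recorded 83 days after the deed, outside the 30-day window, so it keeps its recording date; B's effective date is 4/11/2020, when work began; E's effective date is 11/19/2019, when work began.
By effective date: D (2/3/2019), A (6/23/2019), E (11/19/2019), B (4/11/2020), C (11/6/2020).
Because E would otherwise rank above C, the subordination swaps them.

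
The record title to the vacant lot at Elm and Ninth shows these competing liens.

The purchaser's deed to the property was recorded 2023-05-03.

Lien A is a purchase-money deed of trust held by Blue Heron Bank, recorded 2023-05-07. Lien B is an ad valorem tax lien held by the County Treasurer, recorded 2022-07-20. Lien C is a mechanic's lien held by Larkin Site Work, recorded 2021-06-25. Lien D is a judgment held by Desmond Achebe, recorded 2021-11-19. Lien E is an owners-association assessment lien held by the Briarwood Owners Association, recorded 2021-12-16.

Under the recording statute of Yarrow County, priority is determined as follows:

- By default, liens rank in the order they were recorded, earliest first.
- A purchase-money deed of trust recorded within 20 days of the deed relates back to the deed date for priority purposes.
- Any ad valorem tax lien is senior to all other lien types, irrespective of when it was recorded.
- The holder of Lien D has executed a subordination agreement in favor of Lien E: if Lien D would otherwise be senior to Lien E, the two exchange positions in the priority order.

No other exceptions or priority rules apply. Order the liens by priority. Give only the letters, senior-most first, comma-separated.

First, effective dates: A relates back to the deed date 2023-05-03.
B is an ad valorem tax lien and takes priority over every other lien.
Ordering the rest by effective date: C (2021-06-25), D (2021-11-19), E (2021-12-16), A (2023-05-03).
Because D would otherwise rank above E, the subordination swaps them.

B, C, E, D, A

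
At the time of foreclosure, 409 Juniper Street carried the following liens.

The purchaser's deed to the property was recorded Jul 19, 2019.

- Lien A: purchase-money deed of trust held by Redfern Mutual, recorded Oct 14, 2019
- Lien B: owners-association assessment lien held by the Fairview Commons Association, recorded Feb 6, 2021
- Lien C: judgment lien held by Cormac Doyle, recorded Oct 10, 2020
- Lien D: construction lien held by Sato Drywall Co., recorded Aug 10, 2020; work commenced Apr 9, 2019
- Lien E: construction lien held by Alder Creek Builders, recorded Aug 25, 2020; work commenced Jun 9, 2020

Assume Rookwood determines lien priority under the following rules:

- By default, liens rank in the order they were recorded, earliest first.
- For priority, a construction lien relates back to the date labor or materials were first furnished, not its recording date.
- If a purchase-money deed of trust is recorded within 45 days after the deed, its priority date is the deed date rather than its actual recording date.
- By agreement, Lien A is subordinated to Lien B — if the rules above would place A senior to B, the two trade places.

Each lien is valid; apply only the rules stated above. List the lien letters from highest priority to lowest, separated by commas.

Effective dates after the stated exceptions: A missed the 45-day window (87 days after the deed), so its recording date stands; D is treated as recorded Apr 9, 2019, the work-commencement date; E relates back to Jun 9, 2020 (work commenced).
Ordering by effective date: D (Apr 9, 2019), A (Oct 14, 2019), E (Jun 9, 2020), C (Oct 10, 2020), B (Feb 6, 2021).
A is senior to B before the subordination, so the two trade places.

D, B, E, C, A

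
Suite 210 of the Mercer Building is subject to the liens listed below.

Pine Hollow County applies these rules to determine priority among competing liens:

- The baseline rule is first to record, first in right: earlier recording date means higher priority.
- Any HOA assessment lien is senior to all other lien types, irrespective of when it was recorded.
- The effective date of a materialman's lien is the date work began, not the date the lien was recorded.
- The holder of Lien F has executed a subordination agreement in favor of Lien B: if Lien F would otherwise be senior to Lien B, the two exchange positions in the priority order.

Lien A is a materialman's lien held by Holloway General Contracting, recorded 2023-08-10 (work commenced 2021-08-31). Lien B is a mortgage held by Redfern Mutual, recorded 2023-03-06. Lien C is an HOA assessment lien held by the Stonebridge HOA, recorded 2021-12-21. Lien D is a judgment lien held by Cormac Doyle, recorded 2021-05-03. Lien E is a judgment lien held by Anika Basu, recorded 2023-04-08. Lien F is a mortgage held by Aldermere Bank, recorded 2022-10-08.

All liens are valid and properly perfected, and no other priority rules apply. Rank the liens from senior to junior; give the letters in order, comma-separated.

Effective dates: A's effective date is 2021-08-31, when work began.
As an HOA assessment lien, C is senior to every other lien.
Among the remaining liens, by effective date: D (2021-05-03), A (2021-08-31), F (2022-10-08), B (2023-03-06), E (2023-04-08).
Because F would otherwise rank above B, the subordination swaps them.

C, D, A, B, F, E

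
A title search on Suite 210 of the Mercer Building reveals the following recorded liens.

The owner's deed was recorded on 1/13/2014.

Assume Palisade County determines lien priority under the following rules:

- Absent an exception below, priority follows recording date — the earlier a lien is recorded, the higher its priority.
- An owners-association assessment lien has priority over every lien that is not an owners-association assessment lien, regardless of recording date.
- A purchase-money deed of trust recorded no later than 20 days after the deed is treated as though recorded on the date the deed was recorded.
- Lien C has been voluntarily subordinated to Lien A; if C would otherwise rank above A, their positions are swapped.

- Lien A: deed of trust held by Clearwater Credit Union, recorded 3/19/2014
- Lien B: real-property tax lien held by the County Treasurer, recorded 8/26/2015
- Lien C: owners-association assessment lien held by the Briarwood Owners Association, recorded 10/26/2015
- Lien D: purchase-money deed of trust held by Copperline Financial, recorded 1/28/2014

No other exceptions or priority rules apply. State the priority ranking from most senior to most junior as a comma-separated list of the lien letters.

Effective dates: D was recorded within the 20-day window, so its effective date is the deed date 1/13/2014.
C, as an owners-association assessment lien, has superpriority and ranks first.
Remaining liens by effective date: D (1/13/2014), A (3/19/2014), B (8/26/2015).
C is senior to A before the subordination, so the two trade places.

A, D, C, B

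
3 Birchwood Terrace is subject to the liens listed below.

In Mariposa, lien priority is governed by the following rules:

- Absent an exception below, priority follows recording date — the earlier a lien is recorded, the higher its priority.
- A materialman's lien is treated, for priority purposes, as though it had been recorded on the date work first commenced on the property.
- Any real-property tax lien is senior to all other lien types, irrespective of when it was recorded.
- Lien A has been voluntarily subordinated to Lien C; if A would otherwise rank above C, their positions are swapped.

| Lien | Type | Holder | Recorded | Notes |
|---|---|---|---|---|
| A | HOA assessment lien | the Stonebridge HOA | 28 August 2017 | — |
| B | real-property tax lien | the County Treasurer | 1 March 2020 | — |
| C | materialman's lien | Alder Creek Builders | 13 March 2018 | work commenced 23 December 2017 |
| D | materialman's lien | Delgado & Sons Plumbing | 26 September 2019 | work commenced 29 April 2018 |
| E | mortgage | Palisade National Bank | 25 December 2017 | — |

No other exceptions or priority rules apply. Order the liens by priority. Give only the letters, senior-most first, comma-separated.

B, C, A, E, D

Adjusting effective dates: C's effective date is 23 December 2017, when work began; D's effective date is 29 April 2018, when work began.
As a real-property tax lien, B is senior to every other lien.
Remaining liens by effective date: A (28 August 2017), C (23 December 2017), E (25 December 2017), D (29 April 2018).
A would otherwise be senior to C, so under the subordination agreement A and C exchange positions.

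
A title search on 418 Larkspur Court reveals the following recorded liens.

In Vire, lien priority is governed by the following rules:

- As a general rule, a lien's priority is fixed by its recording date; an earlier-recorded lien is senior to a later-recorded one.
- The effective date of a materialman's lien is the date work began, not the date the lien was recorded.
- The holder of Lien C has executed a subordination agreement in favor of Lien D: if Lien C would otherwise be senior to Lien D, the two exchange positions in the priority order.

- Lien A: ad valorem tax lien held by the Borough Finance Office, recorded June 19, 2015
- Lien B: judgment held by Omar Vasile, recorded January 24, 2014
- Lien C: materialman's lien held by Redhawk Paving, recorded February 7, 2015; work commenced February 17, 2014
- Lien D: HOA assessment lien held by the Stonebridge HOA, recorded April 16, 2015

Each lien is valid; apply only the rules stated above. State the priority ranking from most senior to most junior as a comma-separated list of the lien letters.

B, D, C, A

Effective dates after the stated exceptions: C's effective date is February 17, 2014, when work began.
Ordering by effective date: B (January 24, 2014), C (February 17, 2014), D (April 16, 2015), A (June 19, 2015).
C would otherwise be senior to D, so under the subordination agreement C and D exchange positions.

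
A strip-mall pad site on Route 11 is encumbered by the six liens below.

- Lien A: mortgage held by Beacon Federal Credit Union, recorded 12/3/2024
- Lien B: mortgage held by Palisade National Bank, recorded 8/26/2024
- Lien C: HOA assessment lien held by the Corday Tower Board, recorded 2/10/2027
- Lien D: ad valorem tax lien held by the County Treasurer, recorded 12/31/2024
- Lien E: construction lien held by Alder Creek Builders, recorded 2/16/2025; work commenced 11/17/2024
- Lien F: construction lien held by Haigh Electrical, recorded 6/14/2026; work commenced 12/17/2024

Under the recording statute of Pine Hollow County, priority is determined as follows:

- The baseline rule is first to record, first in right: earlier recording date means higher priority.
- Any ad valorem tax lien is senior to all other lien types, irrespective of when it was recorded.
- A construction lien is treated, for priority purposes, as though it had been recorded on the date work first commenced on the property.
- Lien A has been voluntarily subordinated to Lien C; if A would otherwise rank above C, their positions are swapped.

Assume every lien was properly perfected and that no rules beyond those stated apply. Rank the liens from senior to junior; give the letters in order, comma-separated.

D, B, E, C, F, A

Effective dates: E's effective date is 11/17/2024, when work began; F is treated as recorded 12/17/2024, the work-commencement date.
As an ad valorem tax lien, D is senior to every other lien.
The other liens, earliest effective date first: B (8/26/2024), E (11/17/2024), A (12/3/2024), F (12/17/2024), C (2/10/2027).
A is senior to C before the subordination, so the two trade places.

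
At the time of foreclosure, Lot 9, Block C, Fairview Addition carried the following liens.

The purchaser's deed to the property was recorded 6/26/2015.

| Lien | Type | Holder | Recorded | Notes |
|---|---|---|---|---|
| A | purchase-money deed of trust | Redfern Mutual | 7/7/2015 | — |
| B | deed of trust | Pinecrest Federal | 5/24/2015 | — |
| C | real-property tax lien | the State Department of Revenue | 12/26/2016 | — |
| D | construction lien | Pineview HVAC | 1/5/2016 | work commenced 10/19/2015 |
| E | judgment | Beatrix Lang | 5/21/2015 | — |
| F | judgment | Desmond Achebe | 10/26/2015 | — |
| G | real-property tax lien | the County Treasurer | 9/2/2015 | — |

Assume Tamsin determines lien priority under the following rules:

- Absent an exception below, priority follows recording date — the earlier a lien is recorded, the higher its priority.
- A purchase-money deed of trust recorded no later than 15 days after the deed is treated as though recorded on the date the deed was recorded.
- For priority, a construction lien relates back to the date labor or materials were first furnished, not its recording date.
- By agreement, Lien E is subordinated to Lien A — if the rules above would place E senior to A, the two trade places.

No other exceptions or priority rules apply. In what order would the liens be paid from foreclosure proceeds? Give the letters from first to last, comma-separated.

A, B, E, G, D, F, C

First, effective dates: A was recorded within the 15-day window, so its effective date is the deed date 6/26/2015; D's effective date is 10/19/2015, when work began.
By effective date, earliest first: E (5/21/2015), B (5/24/2015), A (6/26/2015), G (9/2/2015), D (10/19/2015), F (10/26/2015), C (12/26/2016).
Because E would otherwise rank above A, the subordination swaps them.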